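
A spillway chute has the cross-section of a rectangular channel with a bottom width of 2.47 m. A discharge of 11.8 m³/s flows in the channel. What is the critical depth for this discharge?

y_c = 1.33 m

For a rectangular channel, critical depth y_c = (q²/g)^(1/3) where q = Q/b = 11.8/2.47 = 4.777 m²/s.
So y_c = (4.777²/9.81)^(1/3) = 1.33 m.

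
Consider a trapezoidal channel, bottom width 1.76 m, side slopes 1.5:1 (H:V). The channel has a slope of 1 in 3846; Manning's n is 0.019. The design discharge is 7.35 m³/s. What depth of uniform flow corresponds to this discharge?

Manning's equation rearranged: A R^(2/3) = nQ / (1·√S) = 0.019 × 7.35 / (√0.00026) = 8.661.
Try y = 1.54 m: A R^(2/3) = 5.656 — short.
Try y = 2.3 m: A R^(2/3) = 13.47 — over.
Try y = 1.88 m: A R^(2/3) = 8.659 — ≈ 8.661.

y_n = 1.88 m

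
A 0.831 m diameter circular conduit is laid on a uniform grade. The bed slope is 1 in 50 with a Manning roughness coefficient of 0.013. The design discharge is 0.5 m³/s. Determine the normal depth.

y_n = 0.278 m

Manning's equation rearranged: A R^(2/3) = nQ / (1·√S) = 0.013 × 0.5 / (√0.02) = 0.04596.
Trying y = 0.228 m: A R^(2/3) = 0.03131 — short.
Trying y = 0.278 m: A R^(2/3) = 0.04592 — matches.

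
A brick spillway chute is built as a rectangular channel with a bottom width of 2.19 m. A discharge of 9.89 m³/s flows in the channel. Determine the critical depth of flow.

For a rectangular channel, critical depth y_c = (q²/g)^(1/3) where q = Q/b = 9.89/2.19 = 4.516 m²/s.
So y_c = (4.516²/9.81)^(1/3) = 1.28 m.

y_c = 1.28 m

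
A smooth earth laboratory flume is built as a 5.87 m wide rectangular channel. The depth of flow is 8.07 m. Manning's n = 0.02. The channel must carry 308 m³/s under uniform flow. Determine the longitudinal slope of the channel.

Flow area A = b·y = 5.87 × 8.07 = 47.37 m². Wetted perimeter P = b + 2y = 5.87 + 2×8.07 = 22.01 m.
Hydraulic radius R = A/P = 47.37/22.01 = 2.152 m.
From Manning's equation, S = [nQ / (1 A R^(2/3))]² = [0.02 × 308 / (1 × 47.37 × 2.152^(2/3))]² = 0.00609.

S = 0.00609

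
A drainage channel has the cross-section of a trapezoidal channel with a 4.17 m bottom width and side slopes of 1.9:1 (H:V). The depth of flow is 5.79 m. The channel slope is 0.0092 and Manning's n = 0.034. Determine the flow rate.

With bottom width b = 4.17 m and side slope z = 1.9: A = (b + zy)y = (4.17 + 1.9×5.79)×5.79 = 87.84 m²; P = b + 2y√(1+z²) = 4.17 + 2×5.79×2.147 = 29.03 m.
Hydraulic radius R = A/P = 87.84/29.03 = 3.025 m.
Manning's equation: Q = (1/n) A R^(2/3) S^(1/2) = (1/0.034) × 87.84 × 3.025^(2/3) × 0.0092^(1/2) = 518 m³/s.

Q = 518 m³/s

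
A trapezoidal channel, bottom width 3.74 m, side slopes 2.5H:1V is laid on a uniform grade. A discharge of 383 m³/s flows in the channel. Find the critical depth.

At critical depth, Q² T / (g A³) = 1, i.e. A³/T = Q²/g = 383²/9.81 = 14950.
At y = 3.71 m: A³/T = 5051 — short.
At y = 4.76 m: A³/T = 14980 — matches.

y_c = 4.76 m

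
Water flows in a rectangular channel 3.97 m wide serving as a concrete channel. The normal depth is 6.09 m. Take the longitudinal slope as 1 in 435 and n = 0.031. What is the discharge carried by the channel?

Q = 48.9 m³/s

Flow area A = b·y = 3.97 × 6.09 = 24.18 m². Wetted perimeter P = b + 2y = 3.97 + 2×6.09 = 16.15 m.
Hydraulic radius R = A/P = 24.18/16.15 = 1.497 m.
Manning's equation: Q = (1/n) A R^(2/3) S^(1/2) = (1/0.031) × 24.18 × 1.497^(2/3) × 0.002299^(1/2) = 48.9 m³/s.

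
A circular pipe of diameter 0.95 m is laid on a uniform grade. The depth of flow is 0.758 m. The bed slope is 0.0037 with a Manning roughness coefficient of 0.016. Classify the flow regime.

subcritical

For a circular section of diameter D = 0.95 m at depth y = 0.758 m, the central angle is θ = 2 arccos(1 − 2y/D) = 4.418 rad. Then A = (D²/8)(θ − sin θ) = 0.6064 m² and P = Dθ/2 = 2.099 m.
Hydraulic radius R = A/P = 0.6064/2.099 = 0.2889 m.
V = (1/n) R^(2/3) √S = (1/0.016) × 0.2889^(2/3) × √0.0037 = 1.662 m/s. Hydraulic depth D_h = A/T = 0.6064/0.763 = 0.7947 m.
Froude number Fr = V/√(g·D_h) = 1.662/√(9.81×0.7947) = 0.595, which is less than 1, so the flow is subcritical.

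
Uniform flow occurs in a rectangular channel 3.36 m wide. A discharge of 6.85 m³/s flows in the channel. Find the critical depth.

y_c = 0.751 m

For a rectangular channel, critical depth y_c = (q²/g)^(1/3) where q = Q/b = 6.85/3.36 = 2.039 m²/s.
So y_c = (2.039²/9.81)^(1/3) = 0.751 m.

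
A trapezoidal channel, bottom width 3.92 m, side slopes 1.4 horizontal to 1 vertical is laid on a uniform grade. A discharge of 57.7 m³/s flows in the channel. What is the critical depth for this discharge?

At critical depth, Q² T / (g A³) = 1, i.e. A³/T = Q²/g = 57.7²/9.81 = 339.4.
At y = 2.62 m: A³/T = 698.1 — high.
At y = 1.59 m: A³/T = 111.5 — low.
At y = 2.16 m: A³/T = 338.5 — close enough.

y_c = 2.16 m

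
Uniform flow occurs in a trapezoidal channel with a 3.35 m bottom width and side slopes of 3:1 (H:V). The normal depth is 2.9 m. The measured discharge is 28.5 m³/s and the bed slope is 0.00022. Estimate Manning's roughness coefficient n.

With bottom width b = 3.35 m and side slope z = 3: A = (b + zy)y = (3.35 + 3×2.9)×2.9 = 34.94 m²; P = b + 2y√(1+z²) = 3.35 + 2×2.9×3.162 = 21.69 m.
Hydraulic radius R = A/P = 34.94/21.69 = 1.611 m.
Rearranging Manning's equation: n = (1/Q) A R^(2/3) S^(1/2) = (1/28.5) × 34.94 × 1.611^(2/3) × √0.00022 = 0.025.

n = 0.025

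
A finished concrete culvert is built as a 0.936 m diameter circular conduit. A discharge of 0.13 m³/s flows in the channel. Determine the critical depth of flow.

At critical depth, Q² T / (g A³) = 1, i.e. A³/T = Q²/g = 0.13²/9.81 = 0.001723.
At y = 0.24 m: A³/T = 0.003314 — over.
At y = 0.203 m: A³/T = 0.001724 — close enough.

y_c = 0.203 m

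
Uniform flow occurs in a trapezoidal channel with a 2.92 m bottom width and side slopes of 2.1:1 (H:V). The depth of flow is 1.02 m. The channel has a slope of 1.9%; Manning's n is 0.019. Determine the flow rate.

Q = 28.8 m³/s

With bottom width b = 2.92 m and side slope z = 2.1: A = (b + zy)y = (2.92 + 2.1×1.02)×1.02 = 5.163 m²; P = b + 2y√(1+z²) = 2.92 + 2×1.02×2.326 = 7.665 m.
Hydraulic radius R = A/P = 5.163/7.665 = 0.6736 m.
Manning's equation: Q = (1/n) A R^(2/3) S^(1/2) = (1/0.019) × 5.163 × 0.6736^(2/3) × 0.019^(1/2) = 28.8 m³/s.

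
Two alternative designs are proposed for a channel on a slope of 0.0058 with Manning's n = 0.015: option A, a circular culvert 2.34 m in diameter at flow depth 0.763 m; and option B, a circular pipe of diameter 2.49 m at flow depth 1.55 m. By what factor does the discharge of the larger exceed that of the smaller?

Channel A: For a circular section of diameter D = 2.34 m at depth y = 0.763 m, the central angle is θ = 2 arccos(1 − 2y/D) = 2.431 rad. Then A = (D²/8)(θ − sin θ) = 1.217 m² and P = Dθ/2 = 2.844 m. Hydraulic radius R = A/P = 1.217/2.844 = 0.428 m. Q_A = (1/0.015)·1.217·0.428^(2/3)·√0.0058 = 3.511 m³/s.
Channel B: For a circular section of diameter D = 2.49 m at depth y = 1.55 m, the central angle is θ = 2 arccos(1 − 2y/D) = 3.637 rad. Then A = (D²/8)(θ − sin θ) = 3.187 m² and P = Dθ/2 = 4.528 m. Hydraulic radius R = A/P = 3.187/4.528 = 0.7038 m. Q_B = (1/0.015)·3.187·0.7038^(2/3)·√0.0058 = 12.8 m³/s.
The larger discharge is 12.8 m³/s and the smaller is 3.511 m³/s; the ratio is 3.65.

3.65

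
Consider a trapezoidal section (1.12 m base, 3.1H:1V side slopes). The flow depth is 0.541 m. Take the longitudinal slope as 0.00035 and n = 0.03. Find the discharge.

With bottom width b = 1.12 m and side slope z = 3.1: A = (b + zy)y = (1.12 + 3.1×0.541)×0.541 = 1.513 m²; P = b + 2y√(1+z²) = 1.12 + 2×0.541×3.257 = 4.644 m.
Hydraulic radius R = A/P = 1.513/4.644 = 0.3258 m.
Manning's equation: Q = (1/n) A R^(2/3) S^(1/2) = (1/0.03) × 1.513 × 0.3258^(2/3) × 0.00035^(1/2) = 0.447 m³/s.

Q = 0.447 m³/s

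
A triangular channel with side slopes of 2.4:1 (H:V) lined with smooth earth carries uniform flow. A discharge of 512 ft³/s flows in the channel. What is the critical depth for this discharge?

y_c = 4.9 ft

At critical depth, Q² T / (g A³) = 1, i.e. A³/T = Q²/g = 512²/32.2 = 8141.
Trying y = 3.61 ft: A³/T = 1766 — low.
Trying y = 5.44 ft: A³/T = 13720 — high.
Trying y = 4.9 ft: A³/T = 8135 — matches.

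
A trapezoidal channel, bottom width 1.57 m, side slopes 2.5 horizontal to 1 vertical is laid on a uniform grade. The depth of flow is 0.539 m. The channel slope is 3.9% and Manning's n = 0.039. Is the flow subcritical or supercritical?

supercritical

With bottom width b = 1.57 m and side slope z = 2.5: A = (b + zy)y = (1.57 + 2.5×0.539)×0.539 = 1.573 m²; P = b + 2y√(1+z²) = 1.57 + 2×0.539×2.693 = 4.473 m.
Hydraulic radius R = A/P = 1.573/4.473 = 0.3516 m.
V = (1/n) R^(2/3) √S = (1/0.039) × 0.3516^(2/3) × √0.039 = 2.522 m/s. Hydraulic depth D_h = A/T = 1.573/4.265 = 0.3687 m.
Froude number Fr = V/√(g·D_h) = 2.522/√(9.81×0.3687) = 1.33, which is greater than 1, so the flow is supercritical.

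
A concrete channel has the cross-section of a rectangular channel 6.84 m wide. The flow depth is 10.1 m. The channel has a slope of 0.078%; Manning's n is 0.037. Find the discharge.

Q = 97.5 m³/s

Flow area A = b·y = 6.84 × 10.1 = 69.08 m². Wetted perimeter P = b + 2y = 6.84 + 2×10.1 = 27.04 m.
Hydraulic radius R = A/P = 69.08/27.04 = 2.555 m.
Manning's equation: Q = (1/n) A R^(2/3) S^(1/2) = (1/0.037) × 69.08 × 2.555^(2/3) × 0.00078^(1/2) = 97.5 m³/s.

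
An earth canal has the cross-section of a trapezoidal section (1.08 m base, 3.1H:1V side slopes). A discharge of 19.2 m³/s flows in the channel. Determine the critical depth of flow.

y_c = 1.35 m

At critical depth, Q² T / (g A³) = 1, i.e. A³/T = Q²/g = 19.2²/9.81 = 37.58.
Trying y = 1.5 m: A³/T = 61.17 — over.
Trying y = 1.13 m: A³/T = 17.18 — short.
Trying y = 1.35 m: A³/T = 38 — matches.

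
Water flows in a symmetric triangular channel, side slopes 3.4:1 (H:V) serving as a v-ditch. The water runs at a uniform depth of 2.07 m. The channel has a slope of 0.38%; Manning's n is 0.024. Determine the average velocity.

For a triangular section with side slope z = 3.4: A = zy² = 3.4×2.07² = 14.57 m²; P = 2y√(1+z²) = 2×2.07×3.544 = 14.67 m.
Hydraulic radius R = A/P = 14.57/14.67 = 0.9929 m.
From Manning's equation, V = (1/n) R^(2/3) S^(1/2) = (1/0.024) × 0.9929^(2/3) × 0.0038^(1/2) = 2.56 m/s.

V = 2.56 m/s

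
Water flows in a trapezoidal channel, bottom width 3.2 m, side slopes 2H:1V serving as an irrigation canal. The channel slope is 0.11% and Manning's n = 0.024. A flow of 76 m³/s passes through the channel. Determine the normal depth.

y_n = 3.51 m

Manning's equation rearranged: A R^(2/3) = nQ / (1·√S) = 0.024 × 76 / (√0.0011) = 55.
Trying y = 3.98 m: A R^(2/3) = 73.19 — too large.
Trying y = 3.03 m: A R^(2/3) = 39.57 — too small.
Trying y = 3.51 m: A R^(2/3) = 55 — ≈ 55.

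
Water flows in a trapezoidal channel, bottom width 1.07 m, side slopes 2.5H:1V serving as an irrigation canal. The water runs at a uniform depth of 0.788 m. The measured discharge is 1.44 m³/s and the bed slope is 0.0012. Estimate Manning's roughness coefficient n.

n = 0.0339

With bottom width b = 1.07 m and side slope z = 2.5: A = (b + zy)y = (1.07 + 2.5×0.788)×0.788 = 2.396 m²; P = b + 2y√(1+z²) = 1.07 + 2×0.788×2.693 = 5.314 m.
Hydraulic radius R = A/P = 2.396/5.314 = 0.4508 m.
Rearranging Manning's equation: n = (1/Q) A R^(2/3) S^(1/2) = (1/1.44) × 2.396 × 0.4508^(2/3) × √0.0012 = 0.0339.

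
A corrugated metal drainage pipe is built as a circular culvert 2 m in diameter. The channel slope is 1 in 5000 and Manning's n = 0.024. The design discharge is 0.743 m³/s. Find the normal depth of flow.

Manning's equation rearranged: A R^(2/3) = nQ / (1·√S) = 0.024 × 0.743 / (√0.0002) = 1.261.
At y = 0.944 m: A R^(2/3) = 0.8963 — low.
At y = 1.34 m: A R^(2/3) = 1.562 — high.
At y = 1.16 m: A R^(2/3) = 1.262 — close enough.

y_n = 1.16 m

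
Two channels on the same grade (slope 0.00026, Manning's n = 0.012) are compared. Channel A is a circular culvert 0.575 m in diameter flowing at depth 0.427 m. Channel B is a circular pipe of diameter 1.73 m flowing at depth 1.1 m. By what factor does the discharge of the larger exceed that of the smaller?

Channel A: For a circular section of diameter D = 0.575 m at depth y = 0.427 m, the central angle is θ = 2 arccos(1 − 2y/D) = 4.155 rad. Then A = (D²/8)(θ − sin θ) = 0.2068 m² and P = Dθ/2 = 1.195 m. Hydraulic radius R = A/P = 0.2068/1.195 = 0.1731 m. Q_A = (1/0.012)·0.2068·0.1731^(2/3)·√0.00026 = 0.0863 m³/s.
Channel B: For a circular section of diameter D = 1.73 m at depth y = 1.1 m, the central angle is θ = 2 arccos(1 − 2y/D) = 3.692 rad. Then A = (D²/8)(θ − sin θ) = 1.577 m² and P = Dθ/2 = 3.193 m. Hydraulic radius R = A/P = 1.577/3.193 = 0.4938 m. Q_B = (1/0.012)·1.577·0.4938^(2/3)·√0.00026 = 1.324 m³/s.
The larger discharge is 1.324 m³/s and the smaller is 0.0863 m³/s; the ratio is 15.3.

15.3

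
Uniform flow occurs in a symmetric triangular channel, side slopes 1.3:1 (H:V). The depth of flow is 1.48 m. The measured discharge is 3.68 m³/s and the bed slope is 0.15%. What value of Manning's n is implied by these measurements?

n = 0.021

For a triangular section with side slope z = 1.3: A = zy² = 1.3×1.48² = 2.848 m²; P = 2y√(1+z²) = 2×1.48×1.64 = 4.855 m.
Hydraulic radius R = A/P = 2.848/4.855 = 0.5865 m.
Rearranging Manning's equation: n = (1/Q) A R^(2/3) S^(1/2) = (1/3.68) × 2.848 × 0.5865^(2/3) × √0.0015 = 0.021.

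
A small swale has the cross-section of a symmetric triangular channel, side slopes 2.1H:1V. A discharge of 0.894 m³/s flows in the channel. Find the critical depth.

y_c = 0.517 m

At critical depth, Q² T / (g A³) = 1, i.e. A³/T = Q²/g = 0.894²/9.81 = 0.08147.
Try y = 0.655 m: A³/T = 0.2658 — over.
Try y = 0.4 m: A³/T = 0.02258 — short.
Try y = 0.517 m: A³/T = 0.08144 — matches.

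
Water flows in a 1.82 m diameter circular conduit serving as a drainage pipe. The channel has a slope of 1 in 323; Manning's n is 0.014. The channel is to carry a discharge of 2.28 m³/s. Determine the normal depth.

y_n = 0.77 m

Manning's equation rearranged: A R^(2/3) = nQ / (1·√S) = 0.014 × 2.28 / (√0.003096) = 0.5737.
Try y = 0.686 m: A R^(2/3) = 0.4648 — low.
Try y = 0.971 m: A R^(2/3) = 0.8577 — high.
Try y = 0.77 m: A R^(2/3) = 0.5742 — ≈ 0.5737.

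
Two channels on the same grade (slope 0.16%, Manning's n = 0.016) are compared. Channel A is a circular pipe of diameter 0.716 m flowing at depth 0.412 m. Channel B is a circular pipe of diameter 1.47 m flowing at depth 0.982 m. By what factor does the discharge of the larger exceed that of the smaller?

Channel A: For a circular section of diameter D = 0.716 m at depth y = 0.412 m, the central angle is θ = 2 arccos(1 − 2y/D) = 3.444 rad. Then A = (D²/8)(θ − sin θ) = 0.2398 m² and P = Dθ/2 = 1.233 m. Hydraulic radius R = A/P = 0.2398/1.233 = 0.1945 m. Q_A = (1/0.016)·0.2398·0.1945^(2/3)·√0.0016 = 0.2013 m³/s.
Channel B: For a circular section of diameter D = 1.47 m at depth y = 0.982 m, the central angle is θ = 2 arccos(1 − 2y/D) = 3.827 rad. Then A = (D²/8)(θ − sin θ) = 1.205 m² and P = Dθ/2 = 2.813 m. Hydraulic radius R = A/P = 1.205/2.813 = 0.4283 m. Q_B = (1/0.016)·1.205·0.4283^(2/3)·√0.0016 = 1.711 m³/s.
The larger discharge is 1.711 m³/s and the smaller is 0.2013 m³/s; the ratio is 8.5.

8.5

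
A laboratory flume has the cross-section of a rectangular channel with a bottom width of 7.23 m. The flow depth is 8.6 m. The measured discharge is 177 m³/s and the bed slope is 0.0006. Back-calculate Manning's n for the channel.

n = 0.016

Flow area A = b·y = 7.23 × 8.6 = 62.18 m². Wetted perimeter P = b + 2y = 7.23 + 2×8.6 = 24.43 m.
Hydraulic radius R = A/P = 62.18/24.43 = 2.545 m.
Rearranging Manning's equation: n = (1/Q) A R^(2/3) S^(1/2) = (1/177) × 62.18 × 2.545^(2/3) × √0.0006 = 0.016.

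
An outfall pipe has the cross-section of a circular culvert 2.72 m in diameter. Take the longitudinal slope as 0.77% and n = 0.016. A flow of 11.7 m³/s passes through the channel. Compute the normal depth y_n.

Manning's equation rearranged: A R^(2/3) = nQ / (1·√S) = 0.016 × 11.7 / (√0.0077) = 2.133.
Trying y = 1.09 m: A R^(2/3) = 1.519 — too small.
Trying y = 1.52 m: A R^(2/3) = 2.7 — too large.
Trying y = 1.32 m: A R^(2/3) = 2.135 — close enough.

y_n = 1.32 m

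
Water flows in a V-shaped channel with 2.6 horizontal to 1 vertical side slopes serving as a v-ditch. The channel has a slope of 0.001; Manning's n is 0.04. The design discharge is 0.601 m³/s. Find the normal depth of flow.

y_n = 0.763 m

Manning's equation rearranged: A R^(2/3) = nQ / (1·√S) = 0.04 × 0.601 / (√0.001) = 0.7602.
Try y = 0.676 m: A R^(2/3) = 0.5506 — short.
Try y = 0.843 m: A R^(2/3) = 0.992 — over.
Try y = 0.763 m: A R^(2/3) = 0.7604 — close enough.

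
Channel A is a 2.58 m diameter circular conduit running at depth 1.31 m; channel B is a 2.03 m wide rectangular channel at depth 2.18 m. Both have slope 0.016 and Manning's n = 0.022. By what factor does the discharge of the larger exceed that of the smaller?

1.73

Channel A: For a circular section of diameter D = 2.58 m at depth y = 1.31 m, the central angle is θ = 2 arccos(1 − 2y/D) = 3.173 rad. Then A = (D²/8)(θ − sin θ) = 2.666 m² and P = Dθ/2 = 4.093 m. Hydraulic radius R = A/P = 2.666/4.093 = 0.6513 m. Q_A = (1/0.022)·2.666·0.6513^(2/3)·√0.016 = 11.52 m³/s.
Channel B: Flow area A = b·y = 2.03 × 2.18 = 4.425 m². Wetted perimeter P = b + 2y = 2.03 + 2×2.18 = 6.39 m. Hydraulic radius R = A/P = 4.425/6.39 = 0.6926 m. Q_B = (1/0.022)·4.425·0.6926^(2/3)·√0.016 = 19.92 m³/s.
The larger discharge is 19.92 m³/s and the smaller is 11.52 m³/s; the ratio is 1.73.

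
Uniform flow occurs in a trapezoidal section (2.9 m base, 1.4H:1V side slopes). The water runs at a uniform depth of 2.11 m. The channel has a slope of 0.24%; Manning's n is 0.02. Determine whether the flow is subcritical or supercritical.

With bottom width b = 2.9 m and side slope z = 1.4: A = (b + zy)y = (2.9 + 1.4×2.11)×2.11 = 12.35 m²; P = b + 2y√(1+z²) = 2.9 + 2×2.11×1.72 = 10.16 m.
Hydraulic radius R = A/P = 12.35/10.16 = 1.216 m.
V = (1/n) R^(2/3) √S = (1/0.02) × 1.216^(2/3) × √0.0024 = 2.79 m/s. Hydraulic depth D_h = A/T = 12.35/8.808 = 1.402 m.
Froude number Fr = V/√(g·D_h) = 2.79/√(9.81×1.402) = 0.752, which is less than 1, so the flow is subcritical.

subcritical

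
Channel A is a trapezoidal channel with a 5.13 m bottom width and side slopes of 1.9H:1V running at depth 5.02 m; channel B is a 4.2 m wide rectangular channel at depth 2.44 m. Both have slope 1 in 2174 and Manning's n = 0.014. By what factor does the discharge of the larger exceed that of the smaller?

13

Channel A: With bottom width b = 5.13 m and side slope z = 1.9: A = (b + zy)y = (5.13 + 1.9×5.02)×5.02 = 73.63 m²; P = b + 2y√(1+z²) = 5.13 + 2×5.02×2.147 = 26.69 m. Hydraulic radius R = A/P = 73.63/26.69 = 2.759 m. Q_A = (1/0.014)·73.63·2.759^(2/3)·√0.00046 = 221.9 m³/s.
Channel B: Flow area A = b·y = 4.2 × 2.44 = 10.25 m². Wetted perimeter P = b + 2y = 4.2 + 2×2.44 = 9.08 m. Hydraulic radius R = A/P = 10.25/9.08 = 1.129 m. Q_B = (1/0.014)·10.25·1.129^(2/3)·√0.00046 = 17.02 m³/s.
The larger discharge is 221.9 m³/s and the smaller is 17.02 m³/s; the ratio is 13.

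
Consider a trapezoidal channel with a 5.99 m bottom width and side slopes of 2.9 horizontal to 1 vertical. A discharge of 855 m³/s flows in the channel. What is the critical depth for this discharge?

y_c = 6.13 m

At critical depth, Q² T / (g A³) = 1, i.e. A³/T = Q²/g = 855²/9.81 = 74520.
Trying y = 4.2 m: A³/T = 14640 — short.
Trying y = 7.67 m: A³/T = 201200 — over.
Trying y = 6.13 m: A³/T = 74440 — ≈ 74520.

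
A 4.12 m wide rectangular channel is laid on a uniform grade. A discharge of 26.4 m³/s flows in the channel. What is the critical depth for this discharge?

For a rectangular channel, critical depth y_c = (q²/g)^(1/3) where q = Q/b = 26.4/4.12 = 6.408 m²/s.
So y_c = (6.408²/9.81)^(1/3) = 1.61 m.

y_c = 1.61 m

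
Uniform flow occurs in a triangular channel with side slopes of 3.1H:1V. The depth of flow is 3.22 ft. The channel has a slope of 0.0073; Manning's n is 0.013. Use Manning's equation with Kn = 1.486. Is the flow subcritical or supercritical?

For a triangular section with side slope z = 3.1: A = zy² = 3.1×3.22² = 32.14 ft²; P = 2y√(1+z²) = 2×3.22×3.257 = 20.98 ft.
Hydraulic radius R = A/P = 32.14/20.98 = 1.532 ft.
V = (1.486/n) R^(2/3) √S = (1.486/0.013) × 1.532^(2/3) × √0.0073 = 12.98 ft/s. Hydraulic depth D_h = A/T = 32.14/19.96 = 1.61 ft.
Froude number Fr = V/√(g·D_h) = 12.98/√(32.2×1.61) = 1.8, which is greater than 1, so the flow is supercritical.

supercritical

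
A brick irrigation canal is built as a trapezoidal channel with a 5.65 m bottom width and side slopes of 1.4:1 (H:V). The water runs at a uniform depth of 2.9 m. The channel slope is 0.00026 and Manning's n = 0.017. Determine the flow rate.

Q = 39.5 m³/s

With bottom width b = 5.65 m and side slope z = 1.4: A = (b + zy)y = (5.65 + 1.4×2.9)×2.9 = 28.16 m²; P = b + 2y√(1+z²) = 5.65 + 2×2.9×1.72 = 15.63 m.
Hydraulic radius R = A/P = 28.16/15.63 = 1.802 m.
Manning's equation: Q = (1/n) A R^(2/3) S^(1/2) = (1/0.017) × 28.16 × 1.802^(2/3) × 0.00026^(1/2) = 39.5 m³/s.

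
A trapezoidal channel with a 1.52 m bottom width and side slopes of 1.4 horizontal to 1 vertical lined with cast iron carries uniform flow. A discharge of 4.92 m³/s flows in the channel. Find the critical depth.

y_c = 0.797 m

At critical depth, Q² T / (g A³) = 1, i.e. A³/T = Q²/g = 4.92²/9.81 = 2.468.
Try y = 0.701 m: A³/T = 1.548 — low.
Try y = 0.938 m: A³/T = 4.527 — high.
Try y = 0.797 m: A³/T = 2.471 — ≈ 2.468.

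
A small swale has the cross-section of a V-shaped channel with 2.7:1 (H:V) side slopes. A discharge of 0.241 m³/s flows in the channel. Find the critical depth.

y_c = 0.277 m

At critical depth, Q² T / (g A³) = 1, i.e. A³/T = Q²/g = 0.241²/9.81 = 0.005921.
Trying y = 0.311 m: A³/T = 0.0106 — too large.
Trying y = 0.243 m: A³/T = 0.003088 — too small.
Trying y = 0.277 m: A³/T = 0.005944 — matches.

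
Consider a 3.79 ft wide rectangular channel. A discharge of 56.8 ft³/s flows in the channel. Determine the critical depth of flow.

For a rectangular channel, critical depth y_c = (q²/g)^(1/3) where q = Q/b = 56.8/3.79 = 14.99 ft²/s.
So y_c = (14.99²/32.2)^(1/3) = 1.91 ft.

y_c = 1.91 ft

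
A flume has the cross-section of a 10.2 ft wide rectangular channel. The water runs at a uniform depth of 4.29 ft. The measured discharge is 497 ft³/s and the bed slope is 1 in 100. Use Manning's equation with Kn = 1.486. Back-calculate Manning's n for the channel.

Flow area A = b·y = 10.2 × 4.29 = 43.76 ft². Wetted perimeter P = b + 2y = 10.2 + 2×4.29 = 18.78 ft.
Hydraulic radius R = A/P = 43.76/18.78 = 2.33 ft.
Rearranging Manning's equation: n = (1.486/Q) A R^(2/3) S^(1/2) = (1.486/497) × 43.76 × 2.33^(2/3) × √0.01 = 0.023.

n = 0.023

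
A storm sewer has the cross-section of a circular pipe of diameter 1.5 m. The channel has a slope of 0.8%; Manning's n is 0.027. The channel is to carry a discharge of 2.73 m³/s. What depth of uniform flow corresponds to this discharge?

y_n = 1.11 m

Manning's equation rearranged: A R^(2/3) = nQ / (1·√S) = 0.027 × 2.73 / (√0.008) = 0.8241.
Try y = 1.34 m: A R^(2/3) = 0.9763 — too large.
Try y = 0.962 m: A R^(2/3) = 0.6818 — too small.
Try y = 1.11 m: A R^(2/3) = 0.8248 — matches.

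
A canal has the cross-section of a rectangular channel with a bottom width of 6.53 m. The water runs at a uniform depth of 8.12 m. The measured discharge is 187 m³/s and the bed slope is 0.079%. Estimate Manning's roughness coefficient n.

n = 0.014

Flow area A = b·y = 6.53 × 8.12 = 53.02 m². Wetted perimeter P = b + 2y = 6.53 + 2×8.12 = 22.77 m.
Hydraulic radius R = A/P = 53.02/22.77 = 2.329 m.
Rearranging Manning's equation: n = (1/Q) A R^(2/3) S^(1/2) = (1/187) × 53.02 × 2.329^(2/3) × √0.00079 = 0.014.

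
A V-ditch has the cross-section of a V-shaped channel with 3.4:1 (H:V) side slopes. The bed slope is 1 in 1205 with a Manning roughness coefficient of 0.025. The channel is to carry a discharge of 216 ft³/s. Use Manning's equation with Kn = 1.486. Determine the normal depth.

y_n = 4.66 ft

Manning's equation rearranged: A R^(2/3) = nQ / (1.486·√S) = 0.025 × 216 / (1.486 × √0.0008299) = 126.1.
Trying y = 5.77 ft: A R^(2/3) = 223.1 — too large.
Trying y = 3.7 ft: A R^(2/3) = 68.23 — too small.
Trying y = 4.66 ft: A R^(2/3) = 126.2 — ≈ 126.1.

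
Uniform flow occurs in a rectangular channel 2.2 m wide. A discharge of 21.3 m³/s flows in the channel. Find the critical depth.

y_c = 2.12 m

For a rectangular channel, critical depth y_c = (q²/g)^(1/3) where q = Q/b = 21.3/2.2 = 9.682 m²/s.
So y_c = (9.682²/9.81)^(1/3) = 2.12 m.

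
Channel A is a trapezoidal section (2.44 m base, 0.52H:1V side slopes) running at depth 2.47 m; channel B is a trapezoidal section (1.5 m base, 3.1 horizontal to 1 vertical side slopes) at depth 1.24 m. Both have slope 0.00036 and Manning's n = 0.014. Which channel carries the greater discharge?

Channel A: With bottom width b = 2.44 m and side slope z = 0.52: A = (b + zy)y = (2.44 + 0.52×2.47)×2.47 = 9.199 m²; P = b + 2y√(1+z²) = 2.44 + 2×2.47×1.127 = 8.008 m. Hydraulic radius R = A/P = 9.199/8.008 = 1.149 m. Q_A = (1/0.014)·9.199·1.149^(2/3)·√0.00036 = 13.68 m³/s.
Channel B: With bottom width b = 1.5 m and side slope z = 3.1: A = (b + zy)y = (1.5 + 3.1×1.24)×1.24 = 6.627 m²; P = b + 2y√(1+z²) = 1.5 + 2×1.24×3.257 = 9.578 m. Hydraulic radius R = A/P = 6.627/9.578 = 0.6918 m. Q_B = (1/0.014)·6.627·0.6918^(2/3)·√0.00036 = 7.025 m³/s.
Q_A = 13.68 m³/s vs Q_B = 7.025 m³/s, so channel A carries more.

channel A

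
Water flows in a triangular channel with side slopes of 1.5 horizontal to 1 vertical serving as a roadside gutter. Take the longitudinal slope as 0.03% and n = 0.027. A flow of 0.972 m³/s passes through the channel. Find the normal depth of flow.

y_n = 1.25 m

Manning's equation rearranged: A R^(2/3) = nQ / (1·√S) = 0.027 × 0.972 / (√0.0003) = 1.515.
Try y = 1.01 m: A R^(2/3) = 0.8584 — short.
Try y = 1.41 m: A R^(2/3) = 2.09 — over.
Try y = 1.25 m: A R^(2/3) = 1.516 — ≈ 1.515.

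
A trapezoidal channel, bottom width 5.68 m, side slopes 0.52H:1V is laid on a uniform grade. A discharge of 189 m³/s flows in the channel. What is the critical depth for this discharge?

y_c = 4.22 m

At critical depth, Q² T / (g A³) = 1, i.e. A³/T = Q²/g = 189²/9.81 = 3641.
At y = 3.1 m: A³/T = 1297 — low.
At y = 5.18 m: A³/T = 7374 — high.
At y = 4.22 m: A³/T = 3644 — matches.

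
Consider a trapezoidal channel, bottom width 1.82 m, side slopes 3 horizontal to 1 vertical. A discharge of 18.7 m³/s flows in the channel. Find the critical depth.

y_c = 1.25 m

At critical depth, Q² T / (g A³) = 1, i.e. A³/T = Q²/g = 18.7²/9.81 = 35.65.
At y = 1.55 m: A³/T = 90.7 — high.
At y = 1.09 m: A³/T = 20.43 — low.
At y = 1.25 m: A³/T = 36.21 — matches.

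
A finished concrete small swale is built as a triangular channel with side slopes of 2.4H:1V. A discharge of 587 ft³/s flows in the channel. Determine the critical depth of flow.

y_c = 5.18 ft

At critical depth, Q² T / (g A³) = 1, i.e. A³/T = Q²/g = 587²/32.2 = 10700.
Trying y = 5.85 ft: A³/T = 19730 — too large.
Trying y = 4.17 ft: A³/T = 3631 — too small.
Trying y = 5.18 ft: A³/T = 10740 — ≈ 10700.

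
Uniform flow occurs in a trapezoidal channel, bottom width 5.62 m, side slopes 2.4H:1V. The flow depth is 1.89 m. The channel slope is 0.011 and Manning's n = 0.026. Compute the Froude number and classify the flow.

supercritical

With bottom width b = 5.62 m and side slope z = 2.4: A = (b + zy)y = (5.62 + 2.4×1.89)×1.89 = 19.19 m²; P = b + 2y√(1+z²) = 5.62 + 2×1.89×2.6 = 15.45 m.
Hydraulic radius R = A/P = 19.19/15.45 = 1.243 m.
V = (1/n) R^(2/3) √S = (1/0.026) × 1.243^(2/3) × √0.011 = 4.662 m/s. Hydraulic depth D_h = A/T = 19.19/14.69 = 1.306 m.
Froude number Fr = V/√(g·D_h) = 4.662/√(9.81×1.306) = 1.3, which is greater than 1, so the flow is supercritical.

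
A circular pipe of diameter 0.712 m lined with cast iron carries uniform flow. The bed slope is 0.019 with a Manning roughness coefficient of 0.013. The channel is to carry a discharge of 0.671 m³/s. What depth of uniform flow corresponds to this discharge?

y_n = 0.357 m

Manning's equation rearranged: A R^(2/3) = nQ / (1·√S) = 0.013 × 0.671 / (√0.019) = 0.06328.
Trying y = 0.424 m: A R^(2/3) = 0.08367 — too large.
Trying y = 0.254 m: A R^(2/3) = 0.03434 — too small.
Trying y = 0.357 m: A R^(2/3) = 0.06329 — close enough.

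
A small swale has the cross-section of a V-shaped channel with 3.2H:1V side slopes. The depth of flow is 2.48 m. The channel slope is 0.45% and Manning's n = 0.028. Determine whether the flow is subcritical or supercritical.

For a triangular section with side slope z = 3.2: A = zy² = 3.2×2.48² = 19.68 m²; P = 2y√(1+z²) = 2×2.48×3.353 = 16.63 m.
Hydraulic radius R = A/P = 19.68/16.63 = 1.184 m.
V = (1/n) R^(2/3) √S = (1/0.028) × 1.184^(2/3) × √0.0045 = 2.681 m/s. Hydraulic depth D_h = A/T = 19.68/15.87 = 1.24 m.
Froude number Fr = V/√(g·D_h) = 2.681/√(9.81×1.24) = 0.769, which is less than 1, so the flow is subcritical.

subcritical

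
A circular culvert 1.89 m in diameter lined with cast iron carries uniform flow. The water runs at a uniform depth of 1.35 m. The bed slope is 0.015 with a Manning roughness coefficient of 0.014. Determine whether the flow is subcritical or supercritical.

supercritical

For a circular section of diameter D = 1.89 m at depth y = 1.35 m, the central angle is θ = 2 arccos(1 − 2y/D) = 4.027 rad. Then A = (D²/8)(θ − sin θ) = 2.144 m² and P = Dθ/2 = 3.806 m.
Hydraulic radius R = A/P = 2.144/3.806 = 0.5634 m.
V = (1/n) R^(2/3) √S = (1/0.014) × 0.5634^(2/3) × √0.015 = 5.967 m/s. Hydraulic depth D_h = A/T = 2.144/1.708 = 1.256 m.
Froude number Fr = V/√(g·D_h) = 5.967/√(9.81×1.256) = 1.7, which is greater than 1, so the flow is supercritical.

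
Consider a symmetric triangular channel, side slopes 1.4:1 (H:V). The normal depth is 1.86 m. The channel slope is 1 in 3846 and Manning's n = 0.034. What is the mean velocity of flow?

For a triangular section with side slope z = 1.4: A = zy² = 1.4×1.86² = 4.843 m²; P = 2y√(1+z²) = 2×1.86×1.72 = 6.4 m.
Hydraulic radius R = A/P = 4.843/6.4 = 0.7568 m.
From Manning's equation, V = (1/n) R^(2/3) S^(1/2) = (1/0.034) × 0.7568^(2/3) × 0.00026^(1/2) = 0.394 m/s.

V = 0.394 m/s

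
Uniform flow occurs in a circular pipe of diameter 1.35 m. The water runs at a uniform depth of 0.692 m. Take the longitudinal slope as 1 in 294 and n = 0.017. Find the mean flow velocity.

For a circular section of diameter D = 1.35 m at depth y = 0.692 m, the central angle is θ = 2 arccos(1 − 2y/D) = 3.192 rad. Then A = (D²/8)(θ − sin θ) = 0.7386 m² and P = Dθ/2 = 2.155 m.
Hydraulic radius R = A/P = 0.7386/2.155 = 0.3428 m.
From Manning's equation, V = (1/n) R^(2/3) S^(1/2) = (1/0.017) × 0.3428^(2/3) × 0.003401^(1/2) = 1.68 m/s.

V = 1.68 m/s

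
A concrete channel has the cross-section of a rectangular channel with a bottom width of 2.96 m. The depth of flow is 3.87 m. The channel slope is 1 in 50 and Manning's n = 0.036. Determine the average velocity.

V = 4.11 m/s

Flow area A = b·y = 2.96 × 3.87 = 11.46 m². Wetted perimeter P = b + 2y = 2.96 + 2×3.87 = 10.7 m.
Hydraulic radius R = A/P = 11.46/10.7 = 1.071 m.
From Manning's equation, V = (1/n) R^(2/3) S^(1/2) = (1/0.036) × 1.071^(2/3) × 0.02^(1/2) = 4.11 m/s.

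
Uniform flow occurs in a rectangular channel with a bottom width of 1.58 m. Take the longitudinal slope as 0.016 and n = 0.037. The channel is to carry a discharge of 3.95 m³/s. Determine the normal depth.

Manning's equation rearranged: A R^(2/3) = nQ / (1·√S) = 0.037 × 3.95 / (√0.016) = 1.155.
At y = 1.01 m: A R^(2/3) = 0.9277 — low.
At y = 1.2 m: A R^(2/3) = 1.156 — close enough.

y_n = 1.2 m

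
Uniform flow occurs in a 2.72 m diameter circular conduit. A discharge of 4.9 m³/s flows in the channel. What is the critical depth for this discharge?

At critical depth, Q² T / (g A³) = 1, i.e. A³/T = Q²/g = 4.9²/9.81 = 2.448.
Trying y = 1.11 m: A³/T = 4.143 — too large.
Trying y = 0.795 m: A³/T = 1.143 — too small.
Trying y = 0.968 m: A³/T = 2.447 — close enough.

y_c = 0.968 m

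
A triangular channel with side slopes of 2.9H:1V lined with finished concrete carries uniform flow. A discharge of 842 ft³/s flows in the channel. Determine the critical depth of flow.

y_c = 5.54 ft

At critical depth, Q² T / (g A³) = 1, i.e. A³/T = Q²/g = 842²/32.2 = 22020.
At y = 4.03 ft: A³/T = 4470 — too small.
At y = 6.65 ft: A³/T = 54690 — too large.
At y = 5.54 ft: A³/T = 21940 — matches.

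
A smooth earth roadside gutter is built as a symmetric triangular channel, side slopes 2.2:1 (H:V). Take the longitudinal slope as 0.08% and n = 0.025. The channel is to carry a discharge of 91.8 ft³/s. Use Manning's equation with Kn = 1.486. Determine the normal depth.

Manning's equation rearranged: A R^(2/3) = nQ / (1.486·√S) = 0.025 × 91.8 / (1.486 × √0.0008) = 54.6.
Trying y = 4.84 ft: A R^(2/3) = 87.26 — high.
Trying y = 3.4 ft: A R^(2/3) = 34.03 — low.
Trying y = 4.06 ft: A R^(2/3) = 54.61 — matches.

y_n = 4.06 ft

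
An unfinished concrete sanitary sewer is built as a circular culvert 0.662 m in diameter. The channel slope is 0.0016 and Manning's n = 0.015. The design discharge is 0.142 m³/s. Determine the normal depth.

y_n = 0.336 m

Manning's equation rearranged: A R^(2/3) = nQ / (1·√S) = 0.015 × 0.142 / (√0.0016) = 0.05325.
Trying y = 0.294 m: A R^(2/3) = 0.04222 — short.
Trying y = 0.415 m: A R^(2/3) = 0.07446 — over.
Trying y = 0.336 m: A R^(2/3) = 0.05321 — matches.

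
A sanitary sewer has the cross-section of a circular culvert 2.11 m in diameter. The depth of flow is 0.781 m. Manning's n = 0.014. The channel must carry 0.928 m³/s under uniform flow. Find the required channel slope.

For a circular section of diameter D = 2.11 m at depth y = 0.781 m, the central angle is θ = 2 arccos(1 − 2y/D) = 2.616 rad. Then A = (D²/8)(θ − sin θ) = 1.177 m² and P = Dθ/2 = 2.76 m.
Hydraulic radius R = A/P = 1.177/2.76 = 0.4264 m.
From Manning's equation, S = [nQ / (1 A R^(2/3))]² = [0.014 × 0.928 / (1 × 1.177 × 0.4264^(2/3))]² = 0.00038.

S = 0.00038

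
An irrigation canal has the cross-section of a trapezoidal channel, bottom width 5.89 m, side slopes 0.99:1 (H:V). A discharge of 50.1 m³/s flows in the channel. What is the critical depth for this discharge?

y_c = 1.75 m

At critical depth, Q² T / (g A³) = 1, i.e. A³/T = Q²/g = 50.1²/9.81 = 255.9.
At y = 1.5 m: A³/T = 152.8 — too small.
At y = 2.16 m: A³/T = 512.9 — too large.
At y = 1.75 m: A³/T = 253.7 — matches.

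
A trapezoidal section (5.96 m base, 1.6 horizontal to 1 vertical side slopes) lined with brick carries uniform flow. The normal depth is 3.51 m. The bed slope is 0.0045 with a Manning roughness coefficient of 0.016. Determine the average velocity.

With bottom width b = 5.96 m and side slope z = 1.6: A = (b + zy)y = (5.96 + 1.6×3.51)×3.51 = 40.63 m²; P = b + 2y√(1+z²) = 5.96 + 2×3.51×1.887 = 19.21 m.
Hydraulic radius R = A/P = 40.63/19.21 = 2.116 m.
From Manning's equation, V = (1/n) R^(2/3) S^(1/2) = (1/0.016) × 2.116^(2/3) × 0.0045^(1/2) = 6.91 m/s.

V = 6.91 m/s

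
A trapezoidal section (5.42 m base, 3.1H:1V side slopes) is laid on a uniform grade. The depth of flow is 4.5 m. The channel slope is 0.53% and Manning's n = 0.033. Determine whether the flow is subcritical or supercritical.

With bottom width b = 5.42 m and side slope z = 3.1: A = (b + zy)y = (5.42 + 3.1×4.5)×4.5 = 87.17 m²; P = b + 2y√(1+z²) = 5.42 + 2×4.5×3.257 = 34.74 m.
Hydraulic radius R = A/P = 87.17/34.74 = 2.509 m.
V = (1/n) R^(2/3) √S = (1/0.033) × 2.509^(2/3) × √0.0053 = 4.074 m/s. Hydraulic depth D_h = A/T = 87.17/33.32 = 2.616 m.
Froude number Fr = V/√(g·D_h) = 4.074/√(9.81×2.616) = 0.804, which is less than 1, so the flow is subcritical.

subcritical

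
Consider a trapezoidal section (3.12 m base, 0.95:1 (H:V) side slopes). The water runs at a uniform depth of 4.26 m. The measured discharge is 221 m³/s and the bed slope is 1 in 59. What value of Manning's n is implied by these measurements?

n = 0.0291

With bottom width b = 3.12 m and side slope z = 0.95: A = (b + zy)y = (3.12 + 0.95×4.26)×4.26 = 30.53 m²; P = b + 2y√(1+z²) = 3.12 + 2×4.26×1.379 = 14.87 m.
Hydraulic radius R = A/P = 30.53/14.87 = 2.053 m.
Rearranging Manning's equation: n = (1/Q) A R^(2/3) S^(1/2) = (1/221) × 30.53 × 2.053^(2/3) × √0.01695 = 0.0291.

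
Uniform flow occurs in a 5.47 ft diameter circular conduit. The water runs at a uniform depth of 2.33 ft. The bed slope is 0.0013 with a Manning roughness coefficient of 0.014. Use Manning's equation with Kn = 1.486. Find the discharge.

For a circular section of diameter D = 5.47 ft at depth y = 2.33 ft, the central angle is θ = 2 arccos(1 − 2y/D) = 2.844 rad. Then A = (D²/8)(θ − sin θ) = 9.543 ft² and P = Dθ/2 = 7.779 ft.
Hydraulic radius R = A/P = 9.543/7.779 = 1.227 ft.
Manning's equation: Q = (1.486/n) A R^(2/3) S^(1/2) = (1.486/0.014) × 9.543 × 1.227^(2/3) × 0.0013^(1/2) = 41.8 ft³/s.

Q = 41.8 ft³/s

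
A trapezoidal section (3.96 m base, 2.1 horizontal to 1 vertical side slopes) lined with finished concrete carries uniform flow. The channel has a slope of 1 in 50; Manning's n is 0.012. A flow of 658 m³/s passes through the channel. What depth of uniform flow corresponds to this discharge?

y_n = 3.34 m

Manning's equation rearranged: A R^(2/3) = nQ / (1·√S) = 0.012 × 658 / (√0.02) = 55.83.
Try y = 4.06 m: A R^(2/3) = 86.24 — over.
Try y = 3.34 m: A R^(2/3) = 55.83 — ≈ 55.83.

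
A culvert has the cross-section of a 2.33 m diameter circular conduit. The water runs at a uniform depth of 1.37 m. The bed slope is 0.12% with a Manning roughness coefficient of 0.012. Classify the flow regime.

subcritical

For a circular section of diameter D = 2.33 m at depth y = 1.37 m, the central angle is θ = 2 arccos(1 − 2y/D) = 3.495 rad. Then A = (D²/8)(θ − sin θ) = 2.607 m² and P = Dθ/2 = 4.072 m.
Hydraulic radius R = A/P = 2.607/4.072 = 0.6402 m.
V = (1/n) R^(2/3) √S = (1/0.012) × 0.6402^(2/3) × √0.0012 = 2.144 m/s. Hydraulic depth D_h = A/T = 2.607/2.294 = 1.137 m.
Froude number Fr = V/√(g·D_h) = 2.144/√(9.81×1.137) = 0.642, which is less than 1, so the flow is subcritical.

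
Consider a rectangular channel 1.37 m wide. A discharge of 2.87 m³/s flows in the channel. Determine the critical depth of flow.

For a rectangular channel, critical depth y_c = (q²/g)^(1/3) where q = Q/b = 2.87/1.37 = 2.095 m²/s.
So y_c = (2.095²/9.81)^(1/3) = 0.765 m.

y_c = 0.765 m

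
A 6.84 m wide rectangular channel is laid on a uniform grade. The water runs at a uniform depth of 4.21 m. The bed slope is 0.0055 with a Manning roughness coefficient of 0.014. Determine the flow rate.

Flow area A = b·y = 6.84 × 4.21 = 28.8 m². Wetted perimeter P = b + 2y = 6.84 + 2×4.21 = 15.26 m.
Hydraulic radius R = A/P = 28.8/15.26 = 1.887 m.
Manning's equation: Q = (1/n) A R^(2/3) S^(1/2) = (1/0.014) × 28.8 × 1.887^(2/3) × 0.0055^(1/2) = 233 m³/s.

Q = 233 m³/s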